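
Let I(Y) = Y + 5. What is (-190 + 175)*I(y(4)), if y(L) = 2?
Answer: -105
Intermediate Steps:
I(Y) = 5 + Y
(-190 + 175)*I(y(4)) = (-190 + 175)*(5 + 2) = -15*7 = -105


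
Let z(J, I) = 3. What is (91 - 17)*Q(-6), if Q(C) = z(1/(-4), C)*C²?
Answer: 7992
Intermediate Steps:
Q(C) = 3*C²
(91 - 17)*Q(-6) = (91 - 17)*(3*(-6)²) = 74*(3*36) = 74*108 = 7992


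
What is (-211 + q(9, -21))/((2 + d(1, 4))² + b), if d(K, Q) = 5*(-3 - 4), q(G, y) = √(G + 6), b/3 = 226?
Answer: -211/1767 + √15/1767 ≈ -0.11722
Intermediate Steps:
b = 678 (b = 3*226 = 678)
q(G, y) = √(6 + G)
d(K, Q) = -35 (d(K, Q) = 5*(-7) = -35)
(-211 + q(9, -21))/((2 + d(1, 4))² + b) = (-211 + √(6 + 9))/((2 - 35)² + 678) = (-211 + √15)/((-33)² + 678) = (-211 + √15)/(1089 + 678) = (-211 + √15)/1767 = (-211 + √15)*(1/1767) = -211/1767 + √15/1767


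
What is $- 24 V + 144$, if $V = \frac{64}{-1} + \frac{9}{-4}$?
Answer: $1734$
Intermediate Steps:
$V = - \frac{265}{4}$ ($V = 64 \left(-1\right) + 9 \left(- \frac{1}{4}\right) = -64 - \frac{9}{4} = - \frac{265}{4} \approx -66.25$)
$- 24 V + 144 = \left(-24\right) \left(- \frac{265}{4}\right) + 144 = 1590 + 144 = 1734$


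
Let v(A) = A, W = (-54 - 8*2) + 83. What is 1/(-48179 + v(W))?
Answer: -1/48166 ≈ -2.0762e-5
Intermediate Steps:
W = 13 (W = (-54 - 16) + 83 = -70 + 83 = 13)
1/(-48179 + v(W)) = 1/(-48179 + 13) = 1/(-48166) = -1/48166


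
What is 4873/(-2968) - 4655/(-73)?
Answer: 13460311/216664 ≈ 62.125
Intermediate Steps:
4873/(-2968) - 4655/(-73) = 4873*(-1/2968) - 4655*(-1/73) = -4873/2968 + 4655/73 = 13460311/216664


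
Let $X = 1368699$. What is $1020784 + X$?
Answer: $2389483$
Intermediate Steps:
$1020784 + X = 1020784 + 1368699 = 2389483$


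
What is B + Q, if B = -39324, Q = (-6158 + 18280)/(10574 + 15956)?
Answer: -521626799/13265 ≈ -39324.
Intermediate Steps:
Q = 6061/13265 (Q = 12122/26530 = 12122*(1/26530) = 6061/13265 ≈ 0.45692)
B + Q = -39324 + 6061/13265 = -521626799/13265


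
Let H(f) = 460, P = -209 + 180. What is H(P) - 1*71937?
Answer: -71477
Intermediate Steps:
P = -29
H(P) - 1*71937 = 460 - 1*71937 = 460 - 71937 = -71477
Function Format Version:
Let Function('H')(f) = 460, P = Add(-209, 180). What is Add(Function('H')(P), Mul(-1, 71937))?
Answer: -71477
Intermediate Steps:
P = -29
Add(Function('H')(P), Mul(-1, 71937)) = Add(460, Mul(-1, 71937)) = Add(460, -71937) = -71477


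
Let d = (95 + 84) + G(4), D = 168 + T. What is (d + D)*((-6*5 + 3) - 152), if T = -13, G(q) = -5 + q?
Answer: -59607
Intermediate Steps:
D = 155 (D = 168 - 13 = 155)
d = 178 (d = (95 + 84) + (-5 + 4) = 179 - 1 = 178)
(d + D)*((-6*5 + 3) - 152) = (178 + 155)*((-6*5 + 3) - 152) = 333*((-30 + 3) - 152) = 333*(-27 - 152) = 333*(-179) = -59607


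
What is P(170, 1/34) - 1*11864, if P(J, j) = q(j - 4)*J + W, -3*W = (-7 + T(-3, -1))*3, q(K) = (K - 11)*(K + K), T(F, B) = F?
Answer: 142057/17 ≈ 8356.3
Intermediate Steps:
q(K) = 2*K*(-11 + K) (q(K) = (-11 + K)*(2*K) = 2*K*(-11 + K))
W = 10 (W = -(-7 - 3)*3/3 = -(-10)*3/3 = -⅓*(-30) = 10)
P(J, j) = 10 + 2*J*(-15 + j)*(-4 + j) (P(J, j) = (2*(j - 4)*(-11 + (j - 4)))*J + 10 = (2*(-4 + j)*(-11 + (-4 + j)))*J + 10 = (2*(-4 + j)*(-15 + j))*J + 10 = (2*(-15 + j)*(-4 + j))*J + 10 = 2*J*(-15 + j)*(-4 + j) + 10 = 10 + 2*J*(-15 + j)*(-4 + j))
P(170, 1/34) - 1*11864 = (10 + 2*170*(-15 + 1/34)*(-4 + 1/34)) - 1*11864 = (10 + 2*170*(-15 + 1/34)*(-4 + 1/34)) - 11864 = (10 + 2*170*(-509/34)*(-135/34)) - 11864 = (10 + 343575/17) - 11864 = 343745/17 - 11864 = 142057/17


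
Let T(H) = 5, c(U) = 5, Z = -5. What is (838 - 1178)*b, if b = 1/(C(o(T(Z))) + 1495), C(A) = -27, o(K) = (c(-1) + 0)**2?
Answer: -85/367 ≈ -0.23161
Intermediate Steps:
o(K) = 25 (o(K) = (5 + 0)**2 = 5**2 = 25)
b = 1/1468 (b = 1/(-27 + 1495) = 1/1468 ≈ 0.00068120)
(838 - 1178)*b = (838 - 1178)*(1/1468) = -340*1/1468 = -85/367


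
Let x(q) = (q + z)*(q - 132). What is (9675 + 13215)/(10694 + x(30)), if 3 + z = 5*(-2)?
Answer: 327/128 ≈ 2.5547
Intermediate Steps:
z = -13 (z = -3 + 5*(-2) = -3 - 10 = -13)
x(q) = (-132 + q)*(-13 + q) (x(q) = (q - 13)*(q - 132) = (-13 + q)*(-132 + q) = (-132 + q)*(-13 + q))
(9675 + 13215)/(10694 + x(30)) = (9675 + 13215)/(10694 + (1716 + 30**2 - 145*30)) = 22890/(10694 + (1716 + 900 - 4350)) = 22890/(10694 - 1734) = 22890/8960 = 22890*(1/8960) = 327/128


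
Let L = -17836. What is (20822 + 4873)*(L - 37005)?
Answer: -1409139495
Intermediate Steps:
(20822 + 4873)*(L - 37005) = (20822 + 4873)*(-17836 - 37005) = 25695*(-54841) = -1409139495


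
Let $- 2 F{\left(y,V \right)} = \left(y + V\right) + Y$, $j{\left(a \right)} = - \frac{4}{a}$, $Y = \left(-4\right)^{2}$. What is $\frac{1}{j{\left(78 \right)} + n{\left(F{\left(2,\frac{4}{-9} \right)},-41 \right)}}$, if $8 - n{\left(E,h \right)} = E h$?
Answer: $- \frac{117}{41177} \approx -0.0028414$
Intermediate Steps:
$Y = 16$
$F{\left(y,V \right)} = -8 - \frac{V}{2} - \frac{y}{2}$ ($F{\left(y,V \right)} = - \frac{\left(y + V\right) + 16}{2} = - \frac{\left(V + y\right) + 16}{2} = - \frac{16 + V + y}{2} = -8 - \frac{V}{2} - \frac{y}{2}$)
$n{\left(E,h \right)} = 8 - E h$
$\frac{1}{j{\left(78 \right)} + n{\left(F{\left(2,\frac{4}{-9} \right)},-41 \right)}} = \frac{1}{- \frac{4}{78} + \left(8 - \left(-8 - \frac{4 \frac{1}{-9}}{2} - 1\right) \left(-41\right)\right)} = \frac{1}{\left(-4\right) \frac{1}{78} + \left(8 - \left(-8 - \frac{4 \left(- \frac{1}{9}\right)}{2} - 1\right) \left(-41\right)\right)} = \frac{1}{- \frac{2}{39} + \left(8 - \left(-8 - - \frac{2}{9} - 1\right) \left(-41\right)\right)} = \frac{1}{- \frac{2}{39} + \left(8 - \left(-8 + \frac{2}{9} - 1\right) \left(-41\right)\right)} = \frac{1}{- \frac{2}{39} + \left(8 - \left(- \frac{79}{9}\right) \left(-41\right)\right)} = \frac{1}{- \frac{2}{39} + \left(8 - \frac{3239}{9}\right)} = \frac{1}{- \frac{2}{39} - \frac{3167}{9}} = \frac{1}{- \frac{41177}{117}} = - \frac{117}{41177}$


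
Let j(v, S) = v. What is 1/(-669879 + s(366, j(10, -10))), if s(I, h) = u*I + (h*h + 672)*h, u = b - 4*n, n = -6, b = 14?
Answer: -1/648251 ≈ -1.5426e-6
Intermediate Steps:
u = 38 (u = 14 - 4*(-6) = 14 + 24 = 38)
s(I, h) = 38*I + h*(672 + h²) (s(I, h) = 38*I + (h*h + 672)*h = 38*I + (h² + 672)*h = 38*I + (672 + h²)*h = 38*I + h*(672 + h²))
1/(-669879 + s(366, j(10, -10))) = 1/(-669879 + (10³ + 38*366 + 672*10)) = 1/(-669879 + (1000 + 13908 + 6720)) = 1/(-669879 + 21628) = 1/(-648251) = -1/648251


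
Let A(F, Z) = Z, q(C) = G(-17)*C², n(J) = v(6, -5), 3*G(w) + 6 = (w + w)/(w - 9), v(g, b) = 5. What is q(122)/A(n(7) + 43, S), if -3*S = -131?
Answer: -907924/1703 ≈ -533.13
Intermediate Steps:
G(w) = -2 + 2*w/(3*(-9 + w)) (G(w) = -2 + ((w + w)/(w - 9))/3 = -2 + ((2*w)/(-9 + w))/3 = -2 + (2*w/(-9 + w))/3 = -2 + 2*w/(3*(-9 + w)))
n(J) = 5
S = 131/3 (S = -⅓*(-131) = 131/3 ≈ 43.667)
q(C) = -61*C²/39 (q(C) = (2*(27 - 2*(-17))/(3*(-9 - 17)))*C² = ((⅔)*(27 + 34)/(-26))*C² = ((⅔)*(-1/26)*61)*C² = -61*C²/39)
q(122)/A(n(7) + 43, S) = (-61/39*122²)/(131/3) = -61/39*14884*(3/131) = -907924/39*3/131 = -907924/1703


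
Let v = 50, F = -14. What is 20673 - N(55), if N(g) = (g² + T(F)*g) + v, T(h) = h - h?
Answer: 17598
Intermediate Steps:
T(h) = 0
N(g) = 50 + g² (N(g) = (g² + 0*g) + 50 = (g² + 0) + 50 = g² + 50 = 50 + g²)
20673 - N(55) = 20673 - (50 + 55²) = 20673 - (50 + 3025) = 20673 - 1*3075 = 20673 - 3075 = 17598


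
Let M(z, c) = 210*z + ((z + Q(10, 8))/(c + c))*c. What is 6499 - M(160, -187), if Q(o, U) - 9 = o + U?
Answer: -54389/2 ≈ -27195.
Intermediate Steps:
Q(o, U) = 9 + U + o (Q(o, U) = 9 + (o + U) = 9 + (U + o) = 9 + U + o)
M(z, c) = 27/2 + 421*z/2 (M(z, c) = 210*z + ((z + (9 + 8 + 10))/(c + c))*c = 210*z + ((z + 27)/((2*c)))*c = 210*z + ((27 + z)*(1/(2*c)))*c = 210*z + ((27 + z)/(2*c))*c = 210*z + (27/2 + z/2) = 27/2 + 421*z/2)
6499 - M(160, -187) = 6499 - (27/2 + (421/2)*160) = 6499 - (27/2 + 33680) = 6499 - 1*67387/2 = 6499 - 67387/2 = -54389/2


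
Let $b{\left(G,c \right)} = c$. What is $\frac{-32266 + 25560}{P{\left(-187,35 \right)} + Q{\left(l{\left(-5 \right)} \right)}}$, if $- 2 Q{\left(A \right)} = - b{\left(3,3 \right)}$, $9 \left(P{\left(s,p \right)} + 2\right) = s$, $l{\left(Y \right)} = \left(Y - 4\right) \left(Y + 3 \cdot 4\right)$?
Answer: $\frac{120708}{383} \approx 315.16$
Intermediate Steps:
$l{\left(Y \right)} = \left(-4 + Y\right) \left(12 + Y\right)$ ($l{\left(Y \right)} = \left(-4 + Y\right) \left(Y + 12\right) = \left(-4 + Y\right) \left(12 + Y\right)$)
$P{\left(s,p \right)} = -2 + \frac{s}{9}$
$Q{\left(A \right)} = \frac{3}{2}$ ($Q{\left(A \right)} = - \frac{\left(-1\right) 3}{2} = \left(- \frac{1}{2}\right) \left(-3\right) = \frac{3}{2}$)
$\frac{-32266 + 25560}{P{\left(-187,35 \right)} + Q{\left(l{\left(-5 \right)} \right)}} = \frac{-32266 + 25560}{\left(-2 + \frac{1}{9} \left(-187\right)\right) + \frac{3}{2}} = - \frac{6706}{\left(-2 - \frac{187}{9}\right) + \frac{3}{2}} = - \frac{6706}{- \frac{205}{9} + \frac{3}{2}} = - \frac{6706}{- \frac{383}{18}} = \left(-6706\right) \left(- \frac{18}{383}\right) = \frac{120708}{383}$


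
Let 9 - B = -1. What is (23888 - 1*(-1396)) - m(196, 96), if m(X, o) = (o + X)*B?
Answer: 22364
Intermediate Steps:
B = 10 (B = 9 - 1*(-1) = 9 + 1 = 10)
m(X, o) = 10*X + 10*o (m(X, o) = (o + X)*10 = (X + o)*10 = 10*X + 10*o)
(23888 - 1*(-1396)) - m(196, 96) = (23888 - 1*(-1396)) - (10*196 + 10*96) = (23888 + 1396) - (1960 + 960) = 25284 - 1*2920 = 25284 - 2920 = 22364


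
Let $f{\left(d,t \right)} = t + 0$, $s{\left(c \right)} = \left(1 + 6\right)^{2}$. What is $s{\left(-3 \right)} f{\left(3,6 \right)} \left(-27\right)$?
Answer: $-7938$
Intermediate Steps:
$s{\left(c \right)} = 49$ ($s{\left(c \right)} = 7^{2} = 49$)
$f{\left(d,t \right)} = t$
$s{\left(-3 \right)} f{\left(3,6 \right)} \left(-27\right) = 49 \cdot 6 \left(-27\right) = 294 \left(-27\right) = -7938$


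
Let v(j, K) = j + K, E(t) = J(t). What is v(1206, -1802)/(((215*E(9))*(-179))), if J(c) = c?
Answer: 596/346365 ≈ 0.0017207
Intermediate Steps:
E(t) = t
v(j, K) = K + j
v(1206, -1802)/(((215*E(9))*(-179))) = (-1802 + 1206)/(((215*9)*(-179))) = -596/(1935*(-179)) = -596/(-346365) = -596*(-1/346365) = 596/346365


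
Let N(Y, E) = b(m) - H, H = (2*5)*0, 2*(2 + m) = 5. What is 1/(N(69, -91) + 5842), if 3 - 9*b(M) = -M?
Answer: 18/105163 ≈ 0.00017116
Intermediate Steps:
m = ½ (m = -2 + (½)*5 = -2 + 5/2 = ½ ≈ 0.50000)
b(M) = ⅓ + M/9 (b(M) = ⅓ - (-1)*M/9 = ⅓ + M/9)
H = 0 (H = 10*0 = 0)
N(Y, E) = 7/18 (N(Y, E) = (⅓ + (⅑)*(½)) - 1*0 = (⅓ + 1/18) + 0 = 7/18 + 0 = 7/18)
1/(N(69, -91) + 5842) = 1/(7/18 + 5842) = 1/(105163/18) = 18/105163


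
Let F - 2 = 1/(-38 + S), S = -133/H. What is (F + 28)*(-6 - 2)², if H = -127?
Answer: 9002432/4693 ≈ 1918.3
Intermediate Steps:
S = 133/127 (S = -133/(-127) = -133*(-1/127) = 133/127 ≈ 1.0472)
F = 9259/4693 (F = 2 + 1/(-38 + 133/127) = 2 + 1/(-4693/127) = 2 - 127/4693 = 9259/4693 ≈ 1.9729)
(F + 28)*(-6 - 2)² = (9259/4693 + 28)*(-6 - 2)² = (140663/4693)*(-8)² = (140663/4693)*64 = 9002432/4693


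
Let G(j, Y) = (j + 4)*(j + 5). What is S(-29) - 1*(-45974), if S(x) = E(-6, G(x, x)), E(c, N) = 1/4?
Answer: 183897/4 ≈ 45974.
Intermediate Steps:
G(j, Y) = (4 + j)*(5 + j)
E(c, N) = ¼
S(x) = ¼
S(-29) - 1*(-45974) = ¼ - 1*(-45974) = ¼ + 45974 = 183897/4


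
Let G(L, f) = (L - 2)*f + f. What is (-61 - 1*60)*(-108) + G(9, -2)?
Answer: 13052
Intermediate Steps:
G(L, f) = f + f*(-2 + L) (G(L, f) = (-2 + L)*f + f = f*(-2 + L) + f = f + f*(-2 + L))
(-61 - 1*60)*(-108) + G(9, -2) = (-61 - 1*60)*(-108) - 2*(-1 + 9) = (-61 - 60)*(-108) - 2*8 = -121*(-108) - 16 = 13068 - 16 = 13052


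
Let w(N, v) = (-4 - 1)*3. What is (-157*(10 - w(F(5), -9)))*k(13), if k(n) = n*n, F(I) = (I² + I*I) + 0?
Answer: -663325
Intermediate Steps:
F(I) = 2*I² (F(I) = (I² + I²) + 0 = 2*I² + 0 = 2*I²)
w(N, v) = -15 (w(N, v) = -5*3 = -15)
k(n) = n²
(-157*(10 - w(F(5), -9)))*k(13) = -157*(10 - 1*(-15))*13² = -157*(10 + 15)*169 = -157*25*169 = -3925*169 = -663325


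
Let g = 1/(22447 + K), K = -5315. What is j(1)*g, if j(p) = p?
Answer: 1/17132 ≈ 5.8370e-5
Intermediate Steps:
g = 1/17132 (g = 1/(22447 - 5315) = 1/17132 ≈ 5.8370e-5)
j(1)*g = 1*(1/17132) = 1/17132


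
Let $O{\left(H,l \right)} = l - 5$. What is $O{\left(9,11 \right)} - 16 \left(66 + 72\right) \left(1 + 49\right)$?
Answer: $-110394$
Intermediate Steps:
$O{\left(H,l \right)} = -5 + l$
$O{\left(9,11 \right)} - 16 \left(66 + 72\right) \left(1 + 49\right) = \left(-5 + 11\right) - 16 \left(66 + 72\right) \left(1 + 49\right) = 6 - 16 \cdot 138 \cdot 50 = 6 - 110400 = -110394$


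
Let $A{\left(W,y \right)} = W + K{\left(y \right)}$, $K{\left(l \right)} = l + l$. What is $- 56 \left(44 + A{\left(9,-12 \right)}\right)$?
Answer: $-1624$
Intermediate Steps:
$K{\left(l \right)} = 2 l$
$A{\left(W,y \right)} = W + 2 y$
$- 56 \left(44 + A{\left(9,-12 \right)}\right) = - 56 \left(44 + \left(9 + 2 \left(-12\right)\right)\right) = - 56 \left(44 + \left(9 - 24\right)\right) = - 56 \left(44 - 15\right) = \left(-56\right) 29 = -1624$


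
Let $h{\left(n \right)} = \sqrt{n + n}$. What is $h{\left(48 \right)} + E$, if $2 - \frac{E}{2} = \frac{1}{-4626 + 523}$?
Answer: $\frac{16414}{4103} + 4 \sqrt{6} \approx 13.798$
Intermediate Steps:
$h{\left(n \right)} = \sqrt{2} \sqrt{n}$ ($h{\left(n \right)} = \sqrt{2 n} = \sqrt{2} \sqrt{n}$)
$E = \frac{16414}{4103}$ ($E = 4 - \frac{2}{-4626 + 523} = 4 - \frac{2}{-4103} = 4 - - \frac{2}{4103} = 4 + \frac{2}{4103} = \frac{16414}{4103} \approx 4.0005$)
$h{\left(48 \right)} + E = \sqrt{2} \sqrt{48} + \frac{16414}{4103} = \sqrt{2} \cdot 4 \sqrt{3} + \frac{16414}{4103} = 4 \sqrt{6} + \frac{16414}{4103} = \frac{16414}{4103} + 4 \sqrt{6}$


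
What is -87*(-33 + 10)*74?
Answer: 148074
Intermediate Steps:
-87*(-33 + 10)*74 = -87*(-23)*74 = 2001*74 = 148074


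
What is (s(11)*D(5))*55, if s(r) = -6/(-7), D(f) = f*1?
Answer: 1650/7 ≈ 235.71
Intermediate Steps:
D(f) = f
s(r) = 6/7 (s(r) = -6*(-1/7) = 6/7)
(s(11)*D(5))*55 = ((6/7)*5)*55 = (30/7)*55 = 1650/7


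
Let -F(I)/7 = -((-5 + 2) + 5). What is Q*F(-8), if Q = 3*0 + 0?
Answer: 0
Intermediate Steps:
F(I) = 14 (F(I) = -(-7)*((-5 + 2) + 5) = -(-7)*(-3 + 5) = -(-7)*2 = -7*(-2) = 14)
Q = 0 (Q = 0 + 0 = 0)
Q*F(-8) = 0*14 = 0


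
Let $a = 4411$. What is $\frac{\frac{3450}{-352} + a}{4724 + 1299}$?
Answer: $\frac{40769}{55792} \approx 0.73073$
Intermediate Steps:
$\frac{\frac{3450}{-352} + a}{4724 + 1299} = \frac{\frac{3450}{-352} + 4411}{4724 + 1299} = \frac{3450 \left(- \frac{1}{352}\right) + 4411}{6023} = \left(- \frac{1725}{176} + 4411\right) \frac{1}{6023} = \frac{774611}{176} \cdot \frac{1}{6023} = \frac{40769}{55792}$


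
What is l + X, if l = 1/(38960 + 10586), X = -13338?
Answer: -660844547/49546 ≈ -13338.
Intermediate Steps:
l = 1/49546 ≈ 2.0183e-5
l + X = 1/49546 - 13338 = -660844547/49546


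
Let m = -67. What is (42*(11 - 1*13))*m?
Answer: 5628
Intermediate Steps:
(42*(11 - 1*13))*m = (42*(11 - 1*13))*(-67) = (42*(11 - 13))*(-67) = (42*(-2))*(-67) = -84*(-67) = 5628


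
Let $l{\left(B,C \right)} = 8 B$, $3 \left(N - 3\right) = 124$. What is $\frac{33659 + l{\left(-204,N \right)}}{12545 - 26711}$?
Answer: $- \frac{32027}{14166} \approx -2.2608$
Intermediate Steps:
$N = \frac{133}{3}$ ($N = 3 + \frac{1}{3} \cdot 124 = 3 + \frac{124}{3} = \frac{133}{3} \approx 44.333$)
$\frac{33659 + l{\left(-204,N \right)}}{12545 - 26711} = \frac{33659 + 8 \left(-204\right)}{12545 - 26711} = \frac{33659 - 1632}{-14166} = 32027 \left(- \frac{1}{14166}\right) = - \frac{32027}{14166}$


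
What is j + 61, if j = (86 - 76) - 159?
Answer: -88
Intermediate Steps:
j = -149 (j = 10 - 159 = -149)
j + 61 = -149 + 61 = -88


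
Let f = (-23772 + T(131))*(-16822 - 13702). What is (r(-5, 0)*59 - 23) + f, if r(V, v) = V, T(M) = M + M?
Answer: 717618922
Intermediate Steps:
T(M) = 2*M
f = 717619240 (f = (-23772 + 2*131)*(-16822 - 13702) = (-23772 + 262)*(-30524) = -23510*(-30524) = 717619240)
(r(-5, 0)*59 - 23) + f = (-5*59 - 23) + 717619240 = (-295 - 23) + 717619240 = -318 + 717619240 = 717618922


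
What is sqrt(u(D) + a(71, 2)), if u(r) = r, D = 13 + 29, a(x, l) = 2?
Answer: 2*sqrt(11) ≈ 6.6332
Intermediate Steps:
D = 42
sqrt(u(D) + a(71, 2)) = sqrt(42 + 2) = sqrt(44) = 2*sqrt(11)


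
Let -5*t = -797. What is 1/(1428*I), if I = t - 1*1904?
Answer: -5/12456444 ≈ -4.0140e-7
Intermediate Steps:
t = 797/5 (t = -⅕*(-797) = 797/5 ≈ 159.40)
I = -8723/5 (I = 797/5 - 1*1904 = 797/5 - 1904 = -8723/5 ≈ -1744.6)
1/(1428*I) = 1/(1428*(-8723/5)) = (1/1428)*(-5/8723) = -5/12456444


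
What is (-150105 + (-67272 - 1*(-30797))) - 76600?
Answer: -263180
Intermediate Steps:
(-150105 + (-67272 - 1*(-30797))) - 76600 = (-150105 + (-67272 + 30797)) - 76600 = (-150105 - 36475) - 76600 = -186580 - 76600 = -263180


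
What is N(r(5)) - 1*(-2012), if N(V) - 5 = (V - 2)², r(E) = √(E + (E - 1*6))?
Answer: 2017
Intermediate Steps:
r(E) = √(-6 + 2*E) (r(E) = √(E + (E - 6)) = √(E + (-6 + E)) = √(-6 + 2*E))
N(V) = 5 + (-2 + V)² (N(V) = 5 + (V - 2)² = 5 + (-2 + V)²)
N(r(5)) - 1*(-2012) = (5 + (-2 + √(-6 + 2*5))²) - 1*(-2012) = (5 + (-2 + √(-6 + 10))²) + 2012 = (5 + (-2 + √4)²) + 2012 = (5 + (-2 + 2)²) + 2012 = (5 + 0²) + 2012 = (5 + 0) + 2012 = 5 + 2012 = 2017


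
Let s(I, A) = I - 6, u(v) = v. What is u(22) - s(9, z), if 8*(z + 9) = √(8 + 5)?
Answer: 19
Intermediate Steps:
z = -9 + √13/8 (z = -9 + √(8 + 5)/8 = -9 + √13/8 ≈ -8.5493)
s(I, A) = -6 + I
u(22) - s(9, z) = 22 - (-6 + 9) = 22 - 1*3 = 22 - 3 = 19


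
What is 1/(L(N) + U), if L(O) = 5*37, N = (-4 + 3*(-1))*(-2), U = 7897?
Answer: 1/8082 ≈ 0.00012373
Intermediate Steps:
N = 14 (N = (-4 - 3)*(-2) = -7*(-2) = 14)
L(O) = 185
1/(L(N) + U) = 1/(185 + 7897) = 1/8082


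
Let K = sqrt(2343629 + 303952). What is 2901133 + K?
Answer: 2901133 + sqrt(2647581) ≈ 2.9028e+6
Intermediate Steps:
K = sqrt(2647581) ≈ 1627.1
2901133 + K = 2901133 + sqrt(2647581)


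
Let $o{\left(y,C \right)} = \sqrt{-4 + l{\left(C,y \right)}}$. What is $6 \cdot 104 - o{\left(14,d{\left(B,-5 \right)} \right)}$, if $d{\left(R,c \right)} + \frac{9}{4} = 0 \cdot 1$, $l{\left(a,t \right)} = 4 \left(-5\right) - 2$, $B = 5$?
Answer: $624 - i \sqrt{26} \approx 624.0 - 5.099 i$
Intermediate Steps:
$l{\left(a,t \right)} = -22$ ($l{\left(a,t \right)} = -20 - 2 = -22$)
$d{\left(R,c \right)} = - \frac{9}{4}$ ($d{\left(R,c \right)} = - \frac{9}{4} + 0 \cdot 1 = - \frac{9}{4} + 0 = - \frac{9}{4}$)
$o{\left(y,C \right)} = i \sqrt{26}$ ($o{\left(y,C \right)} = \sqrt{-4 - 22} = \sqrt{-26} = i \sqrt{26}$)
$6 \cdot 104 - o{\left(14,d{\left(B,-5 \right)} \right)} = 6 \cdot 104 - i \sqrt{26} = 624 - i \sqrt{26}$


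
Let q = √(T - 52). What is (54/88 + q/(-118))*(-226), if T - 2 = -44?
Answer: -3051/22 + 113*I*√94/59 ≈ -138.68 + 18.569*I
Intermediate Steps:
T = -42 (T = 2 - 44 = -42)
q = I*√94 (q = √(-42 - 52) = √(-94) = I*√94 ≈ 9.6954*I)
(54/88 + q/(-118))*(-226) = (54/88 + (I*√94)/(-118))*(-226) = (54*(1/88) + (I*√94)*(-1/118))*(-226) = (27/44 - I*√94/118)*(-226) = -3051/22 + 113*I*√94/59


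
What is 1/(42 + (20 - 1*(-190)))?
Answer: 1/252 ≈ 0.0039683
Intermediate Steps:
1/(42 + (20 - 1*(-190))) = 1/(42 + (20 + 190)) = 1/(42 + 210) = 1/252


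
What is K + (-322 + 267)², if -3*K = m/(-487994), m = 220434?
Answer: 738127664/243997 ≈ 3025.1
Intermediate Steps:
K = 36739/243997 (K = -73478/(-487994) = -73478*(-1)/487994 = -⅓*(-110217/243997) = 36739/243997 ≈ 0.15057)
K + (-322 + 267)² = 36739/243997 + (-322 + 267)² = 36739/243997 + (-55)² = 36739/243997 + 3025 = 738127664/243997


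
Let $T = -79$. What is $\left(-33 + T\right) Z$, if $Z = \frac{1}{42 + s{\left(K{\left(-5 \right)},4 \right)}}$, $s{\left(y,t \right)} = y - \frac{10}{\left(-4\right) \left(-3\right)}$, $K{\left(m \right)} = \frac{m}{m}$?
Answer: $- \frac{672}{253} \approx -2.6561$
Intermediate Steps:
$K{\left(m \right)} = 1$
$s{\left(y,t \right)} = - \frac{5}{6} + y$ ($s{\left(y,t \right)} = y - \frac{10}{12} = y - \frac{5}{6} = - \frac{5}{6} + y$)
$Z = \frac{6}{253}$ ($Z = \frac{1}{42 + \left(- \frac{5}{6} + 1\right)} = \frac{1}{42 + \frac{1}{6}} = \frac{1}{\frac{253}{6}} = \frac{6}{253} \approx 0.023715$)
$\left(-33 + T\right) Z = \left(-33 - 79\right) \frac{6}{253} = \left(-112\right) \frac{6}{253} = - \frac{672}{253}$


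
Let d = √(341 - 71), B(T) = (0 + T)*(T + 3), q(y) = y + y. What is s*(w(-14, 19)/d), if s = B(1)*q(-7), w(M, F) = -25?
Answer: 140*√30/9 ≈ 85.201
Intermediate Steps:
q(y) = 2*y
B(T) = T*(3 + T)
d = 3*√30 (d = √270 = 3*√30 ≈ 16.432)
s = -56 (s = (1*(3 + 1))*(2*(-7)) = (1*4)*(-14) = 4*(-14) = -56)
s*(w(-14, 19)/d) = -(-1400)/(3*√30) = -(-1400)*√30/90 = -(-140)*√30/9 = 140*√30/9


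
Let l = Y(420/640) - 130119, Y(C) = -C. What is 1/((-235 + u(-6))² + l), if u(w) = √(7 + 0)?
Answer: -15336992/1148234702565 + 96256*√7/1148234702565 ≈ -1.3135e-5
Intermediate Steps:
u(w) = √7
l = -4163829/32 (l = -420/640 - 130119 = -1*21/32 - 130119 = -21/32 - 130119 = -4163829/32 ≈ -1.3012e+5)
1/((-235 + u(-6))² + l) = 1/((-235 + √7)² - 4163829/32) = 1/(-4163829/32 + (-235 + √7)²)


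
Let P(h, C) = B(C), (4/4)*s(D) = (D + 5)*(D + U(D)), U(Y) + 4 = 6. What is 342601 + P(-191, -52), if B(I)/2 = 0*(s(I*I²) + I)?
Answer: 342601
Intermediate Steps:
U(Y) = 2 (U(Y) = -4 + 6 = 2)
s(D) = (2 + D)*(5 + D) (s(D) = (D + 5)*(D + 2) = (5 + D)*(2 + D) = (2 + D)*(5 + D))
B(I) = 0 (B(I) = 2*(0*((10 + (I*I²)² + 7*(I*I²)) + I)) = 2*(0*((10 + (I³)² + 7*I³) + I)) = 2*(0*((10 + I⁶ + 7*I³) + I)) = 2*(0*(10 + I + I⁶ + 7*I³)) = 2*0 = 0)
P(h, C) = 0
342601 + P(-191, -52) = 342601 + 0 = 342601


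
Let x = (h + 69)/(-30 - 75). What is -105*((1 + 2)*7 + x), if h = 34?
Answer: -2102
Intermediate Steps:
x = -103/105 (x = (34 + 69)/(-30 - 75) = 103/(-105) = 103*(-1/105) = -103/105 ≈ -0.98095)
-105*((1 + 2)*7 + x) = -105*((1 + 2)*7 - 103/105) = -105*(3*7 - 103/105) = -105*(21 - 103/105) = -105*2102/105 = -2102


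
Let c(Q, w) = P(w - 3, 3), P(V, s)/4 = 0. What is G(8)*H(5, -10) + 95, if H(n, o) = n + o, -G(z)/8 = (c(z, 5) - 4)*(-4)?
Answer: 735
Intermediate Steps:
P(V, s) = 0 (P(V, s) = 4*0 = 0)
c(Q, w) = 0
G(z) = -128 (G(z) = -8*(0 - 4)*(-4) = -(-32)*(-4) = -8*16 = -128)
G(8)*H(5, -10) + 95 = -128*(5 - 10) + 95 = -128*(-5) + 95 = 640 + 95 = 735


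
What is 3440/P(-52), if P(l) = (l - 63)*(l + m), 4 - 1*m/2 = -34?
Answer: -86/69 ≈ -1.2464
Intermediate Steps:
m = 76 (m = 8 - 2*(-34) = 8 + 68 = 76)
P(l) = (-63 + l)*(76 + l) (P(l) = (l - 63)*(l + 76) = (-63 + l)*(76 + l))
3440/P(-52) = 3440/(-4788 + (-52)² + 13*(-52)) = 3440/(-4788 + 2704 - 676) = 3440/(-2760) = 3440*(-1/2760) = -86/69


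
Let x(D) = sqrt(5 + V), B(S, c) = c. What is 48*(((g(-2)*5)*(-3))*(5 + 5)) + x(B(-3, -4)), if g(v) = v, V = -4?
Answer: 14401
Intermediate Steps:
x(D) = 1 (x(D) = sqrt(5 - 4) = sqrt(1) = 1)
48*(((g(-2)*5)*(-3))*(5 + 5)) + x(B(-3, -4)) = 48*((-2*5*(-3))*(5 + 5)) + 1 = 48*(-10*(-3)*10) + 1 = 48*(30*10) + 1 = 48*300 + 1 = 14400 + 1 = 14401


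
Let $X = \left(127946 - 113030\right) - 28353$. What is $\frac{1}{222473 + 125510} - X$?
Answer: $\frac{4675847572}{347983} \approx 13437.0$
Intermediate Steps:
$X = -13437$ ($X = 14916 - 28353 = -13437$)
$\frac{1}{222473 + 125510} - X = \frac{1}{222473 + 125510} - -13437 = \frac{1}{347983} + 13437 = \frac{4675847572}{347983}$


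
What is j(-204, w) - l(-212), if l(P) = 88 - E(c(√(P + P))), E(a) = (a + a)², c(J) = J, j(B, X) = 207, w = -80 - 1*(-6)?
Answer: -1577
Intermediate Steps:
w = -74 (w = -80 + 6 = -74)
E(a) = 4*a² (E(a) = (2*a)² = 4*a²)
l(P) = 88 - 8*P (l(P) = 88 - 4*(√(P + P))² = 88 - 4*(√(2*P))² = 88 - 4*(√2*√P)² = 88 - 4*2*P = 88 - 8*P)
j(-204, w) - l(-212) = 207 - (88 - 8*(-212)) = 207 - (88 + 1696) = 207 - 1*1784 = 207 - 1784 = -1577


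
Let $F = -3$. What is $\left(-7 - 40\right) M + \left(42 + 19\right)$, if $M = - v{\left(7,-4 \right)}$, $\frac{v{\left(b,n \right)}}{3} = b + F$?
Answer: $625$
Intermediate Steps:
$v{\left(b,n \right)} = -9 + 3 b$ ($v{\left(b,n \right)} = 3 \left(b - 3\right) = 3 \left(-3 + b\right) = -9 + 3 b$)
$M = -12$ ($M = - (-9 + 3 \cdot 7) = - (-9 + 21) = \left(-1\right) 12 = -12$)
$\left(-7 - 40\right) M + \left(42 + 19\right) = \left(-7 - 40\right) \left(-12\right) + \left(42 + 19\right) = \left(-7 - 40\right) \left(-12\right) + 61 = \left(-47\right) \left(-12\right) + 61 = 564 + 61 = 625$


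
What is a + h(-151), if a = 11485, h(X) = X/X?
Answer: 11486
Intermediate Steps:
h(X) = 1
a + h(-151) = 11485 + 1 = 11486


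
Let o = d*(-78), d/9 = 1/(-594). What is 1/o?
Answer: 11/13 ≈ 0.84615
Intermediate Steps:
d = -1/66 (d = 9/(-594) = 9*(-1/594) = -1/66 ≈ -0.015152)
o = 13/11 (o = -1/66*(-78) = 13/11 ≈ 1.1818)
1/o = 1/(13/11) = 11/13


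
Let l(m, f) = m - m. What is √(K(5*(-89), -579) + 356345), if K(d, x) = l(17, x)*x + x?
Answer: √355766 ≈ 596.46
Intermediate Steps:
l(m, f) = 0
K(d, x) = x (K(d, x) = 0*x + x = 0 + x = x)
√(K(5*(-89), -579) + 356345) = √(-579 + 356345) = √355766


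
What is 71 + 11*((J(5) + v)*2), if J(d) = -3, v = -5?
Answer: -105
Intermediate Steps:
71 + 11*((J(5) + v)*2) = 71 + 11*((-3 - 5)*2) = 71 + 11*(-8*2) = 71 + 11*(-16) = 71 - 176 = -105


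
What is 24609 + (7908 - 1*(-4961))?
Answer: 37478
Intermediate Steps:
24609 + (7908 - 1*(-4961)) = 24609 + (7908 + 4961) = 24609 + 12869 = 37478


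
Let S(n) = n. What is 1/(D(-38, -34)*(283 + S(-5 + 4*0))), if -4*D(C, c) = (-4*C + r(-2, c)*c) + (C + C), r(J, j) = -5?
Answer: -1/17097 ≈ -5.8490e-5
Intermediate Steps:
D(C, c) = C/2 + 5*c/4 (D(C, c) = -((-4*C - 5*c) + (C + C))/4 = -((-5*c - 4*C) + 2*C)/4 = -(-5*c - 2*C)/4 = C/2 + 5*c/4)
1/(D(-38, -34)*(283 + S(-5 + 4*0))) = 1/(((½)*(-38) + (5/4)*(-34))*(283 + (-5 + 4*0))) = 1/((-19 - 85/2)*(283 + (-5 + 0))) = 1/(-123*(283 - 5)/2) = 1/(-123/2*278) = 1/(-17097) = -1/17097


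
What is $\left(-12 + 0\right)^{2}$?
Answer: $144$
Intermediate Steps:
$\left(-12 + 0\right)^{2} = \left(-12\right)^{2} = 144$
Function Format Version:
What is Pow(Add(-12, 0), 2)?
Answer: 144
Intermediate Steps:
Pow(Add(-12, 0), 2) = Pow(-12, 2) = 144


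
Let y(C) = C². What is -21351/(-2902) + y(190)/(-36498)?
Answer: 337253299/52958598 ≈ 6.3682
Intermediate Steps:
-21351/(-2902) + y(190)/(-36498) = -21351/(-2902) + 190²/(-36498) = -21351*(-1/2902) + 36100*(-1/36498) = 21351/2902 - 18050/18249 = 337253299/52958598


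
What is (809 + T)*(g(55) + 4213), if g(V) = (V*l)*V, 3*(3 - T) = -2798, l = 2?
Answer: 17905514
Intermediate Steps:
T = 2807/3 (T = 3 - ⅓*(-2798) = 3 + 2798/3 = 2807/3 ≈ 935.67)
g(V) = 2*V² (g(V) = (V*2)*V = (2*V)*V = 2*V²)
(809 + T)*(g(55) + 4213) = (809 + 2807/3)*(2*55² + 4213) = 5234*(2*3025 + 4213)/3 = 5234*(6050 + 4213)/3 = (5234/3)*10263 = 17905514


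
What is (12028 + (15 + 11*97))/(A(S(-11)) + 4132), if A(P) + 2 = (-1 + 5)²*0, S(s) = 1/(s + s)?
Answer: 1311/413 ≈ 3.1743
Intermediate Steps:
S(s) = 1/(2*s)
A(P) = -2 (A(P) = -2 + (-1 + 5)²*0 = -2 + 4²*0 = -2 + 16*0 = -2 + 0 = -2)
(12028 + (15 + 11*97))/(A(S(-11)) + 4132) = (12028 + (15 + 11*97))/(-2 + 4132) = (12028 + (15 + 1067))/4130 = (12028 + 1082)*(1/4130) = 13110*(1/4130) = 1311/413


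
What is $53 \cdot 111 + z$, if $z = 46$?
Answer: $5929$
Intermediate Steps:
$53 \cdot 111 + z = 53 \cdot 111 + 46 = 5883 + 46 = 5929$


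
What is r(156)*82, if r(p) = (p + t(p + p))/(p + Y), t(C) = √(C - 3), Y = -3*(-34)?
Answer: 2132/43 + 41*√309/129 ≈ 55.168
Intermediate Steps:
Y = 102
t(C) = √(-3 + C)
r(p) = (p + √(-3 + 2*p))/(102 + p) (r(p) = (p + √(-3 + (p + p)))/(p + 102) = (p + √(-3 + 2*p))/(102 + p))
r(156)*82 = ((156 + √(-3 + 2*156))/(102 + 156))*82 = ((156 + √(-3 + 312))/258)*82 = ((156 + √309)/258)*82 = (26/43 + √309/258)*82 = 2132/43 + 41*√309/129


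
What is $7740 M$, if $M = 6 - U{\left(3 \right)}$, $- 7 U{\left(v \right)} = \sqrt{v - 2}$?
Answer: $\frac{332820}{7} \approx 47546.0$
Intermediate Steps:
$U{\left(v \right)} = - \frac{\sqrt{-2 + v}}{7}$ ($U{\left(v \right)} = - \frac{\sqrt{v - 2}}{7} = - \frac{\sqrt{-2 + v}}{7}$)
$M = \frac{43}{7}$ ($M = 6 - - \frac{\sqrt{-2 + 3}}{7} = 6 - - \frac{\sqrt{1}}{7} = 6 - \left(- \frac{1}{7}\right) 1 = 6 - - \frac{1}{7} = 6 + \frac{1}{7} = \frac{43}{7} \approx 6.1429$)
$7740 M = 7740 \cdot \frac{43}{7} = \frac{332820}{7}$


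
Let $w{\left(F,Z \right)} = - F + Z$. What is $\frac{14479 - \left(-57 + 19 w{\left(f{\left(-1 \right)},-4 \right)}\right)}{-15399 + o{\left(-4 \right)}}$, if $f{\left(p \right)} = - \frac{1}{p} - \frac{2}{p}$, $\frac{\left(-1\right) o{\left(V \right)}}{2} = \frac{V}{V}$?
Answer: $- \frac{14669}{15401} \approx -0.95247$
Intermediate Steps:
$o{\left(V \right)} = -2$ ($o{\left(V \right)} = - 2 \frac{V}{V} = \left(-2\right) 1 = -2$)
$f{\left(p \right)} = - \frac{3}{p}$
$w{\left(F,Z \right)} = Z - F$
$\frac{14479 - \left(-57 + 19 w{\left(f{\left(-1 \right)},-4 \right)}\right)}{-15399 + o{\left(-4 \right)}} = \frac{14479 - \left(-57 + 19 \left(-4 - - \frac{3}{-1}\right)\right)}{-15399 - 2} = \frac{14479 - \left(-57 + 19 \left(-4 - \left(-3\right) \left(-1\right)\right)\right)}{-15401} = \left(14479 - \left(-57 + 19 \left(-4 - 3\right)\right)\right) \left(- \frac{1}{15401}\right) = \left(14479 + \left(57 - -133\right)\right) \left(- \frac{1}{15401}\right) = \left(14479 + \left(57 + 133\right)\right) \left(- \frac{1}{15401}\right) = \left(14479 + 190\right) \left(- \frac{1}{15401}\right) = 14669 \left(- \frac{1}{15401}\right) = - \frac{14669}{15401}$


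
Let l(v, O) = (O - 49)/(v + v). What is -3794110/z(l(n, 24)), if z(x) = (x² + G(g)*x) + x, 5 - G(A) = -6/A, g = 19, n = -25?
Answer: -288352360/259 ≈ -1.1133e+6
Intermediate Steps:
l(v, O) = (-49 + O)/(2*v) (l(v, O) = (-49 + O)/((2*v)) = (-49 + O)*(1/(2*v)) = (-49 + O)/(2*v))
G(A) = 5 + 6/A (G(A) = 5 - (-6)/A = 5 + 6/A)
z(x) = x² + 120*x/19 (z(x) = (x² + (5 + 6/19)*x) + x = (x² + 101*x/19) + x = x² + 120*x/19)
-3794110/z(l(n, 24)) = -3794110*(-950/((-49 + 24)*(120 + 19*((½)*(-49 + 24)/(-25))))) = -3794110*38/(120 + 19*((½)*(-1/25)*(-25))) = -3794110*38/(120 + 19*(½)) = -3794110*38/(120 + 19/2) = -3794110/((1/19)*(½)*(259/2)) = -3794110/259/76 = -3794110*76/259 = -288352360/259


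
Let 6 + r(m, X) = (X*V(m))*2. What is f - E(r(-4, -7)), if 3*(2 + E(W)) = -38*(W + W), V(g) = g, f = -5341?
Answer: -12217/3 ≈ -4072.3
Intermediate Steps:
r(m, X) = -6 + 2*X*m (r(m, X) = -6 + (X*m)*2 = -6 + 2*X*m)
E(W) = -2 - 76*W/3 (E(W) = -2 + (-38*(W + W))/3 = -2 + (-76*W)/3 = -2 - 76*W/3)
f - E(r(-4, -7)) = -5341 - (-2 - 76*(-6 + 2*(-7)*(-4))/3) = -5341 - (-2 - 76*(-6 + 56)/3) = -5341 - (-2 - 76/3*50) = -5341 - (-2 - 3800/3) = -5341 - 1*(-3806/3) = -5341 + 3806/3 = -12217/3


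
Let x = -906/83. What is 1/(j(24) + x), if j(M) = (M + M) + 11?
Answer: 83/3991 ≈ 0.020797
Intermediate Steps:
j(M) = 11 + 2*M (j(M) = 2*M + 11 = 11 + 2*M)
x = -906/83 (x = -906*1/83 = -906/83 ≈ -10.916)
1/(j(24) + x) = 1/((11 + 2*24) - 906/83) = 1/((11 + 48) - 906/83) = 1/(59 - 906/83) = 1/(3991/83) = 83/3991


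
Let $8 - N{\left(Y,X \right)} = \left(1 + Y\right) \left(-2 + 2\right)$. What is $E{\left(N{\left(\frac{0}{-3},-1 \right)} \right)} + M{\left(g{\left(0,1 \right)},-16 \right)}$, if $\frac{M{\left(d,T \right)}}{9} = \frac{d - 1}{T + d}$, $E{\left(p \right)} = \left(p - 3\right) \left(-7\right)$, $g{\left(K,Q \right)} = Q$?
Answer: $-35$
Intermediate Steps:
$N{\left(Y,X \right)} = 8$ ($N{\left(Y,X \right)} = 8 - \left(1 + Y\right) \left(-2 + 2\right) = 8 - \left(1 + Y\right) 0 = 8 - 0 = 8 + 0 = 8$)
$E{\left(p \right)} = 21 - 7 p$ ($E{\left(p \right)} = \left(p - 3\right) \left(-7\right) = \left(-3 + p\right) \left(-7\right) = 21 - 7 p$)
$M{\left(d,T \right)} = \frac{9 \left(-1 + d\right)}{T + d}$ ($M{\left(d,T \right)} = 9 \frac{d - 1}{T + d} = 9 \frac{-1 + d}{T + d} = \frac{9 \left(-1 + d\right)}{T + d}$)
$E{\left(N{\left(\frac{0}{-3},-1 \right)} \right)} + M{\left(g{\left(0,1 \right)},-16 \right)} = \left(21 - 56\right) + \frac{9 \left(-1 + 1\right)}{-16 + 1} = \left(21 - 56\right) + 9 \frac{1}{-15} \cdot 0 = -35 + 9 \left(- \frac{1}{15}\right) 0 = -35 + 0 = -35$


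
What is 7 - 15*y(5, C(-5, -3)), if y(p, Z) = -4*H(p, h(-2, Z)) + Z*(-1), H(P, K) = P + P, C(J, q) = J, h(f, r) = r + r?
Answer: 532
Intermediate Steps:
h(f, r) = 2*r
H(P, K) = 2*P
y(p, Z) = -Z - 8*p (y(p, Z) = -8*p + Z*(-1) = -8*p - Z = -Z - 8*p)
7 - 15*y(5, C(-5, -3)) = 7 - 15*(-1*(-5) - 8*5) = 7 - 15*(5 - 40) = 7 - 15*(-35) = 7 + 525 = 532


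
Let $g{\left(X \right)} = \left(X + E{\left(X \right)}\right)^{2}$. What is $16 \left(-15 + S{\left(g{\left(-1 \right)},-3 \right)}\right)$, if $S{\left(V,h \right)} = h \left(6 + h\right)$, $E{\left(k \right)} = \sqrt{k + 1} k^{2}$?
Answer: $-384$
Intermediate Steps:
$E{\left(k \right)} = k^{2} \sqrt{1 + k}$ ($E{\left(k \right)} = \sqrt{1 + k} k^{2} = k^{2} \sqrt{1 + k}$)
$g{\left(X \right)} = \left(X + X^{2} \sqrt{1 + X}\right)^{2}$
$16 \left(-15 + S{\left(g{\left(-1 \right)},-3 \right)}\right) = 16 \left(-15 - 3 \left(6 - 3\right)\right) = 16 \left(-15 - 9\right) = 16 \left(-24\right) = -384$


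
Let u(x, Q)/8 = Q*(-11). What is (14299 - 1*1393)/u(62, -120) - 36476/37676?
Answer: 4210829/16577440 ≈ 0.25401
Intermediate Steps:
u(x, Q) = -88*Q (u(x, Q) = 8*(Q*(-11)) = 8*(-11*Q) = -88*Q)
(14299 - 1*1393)/u(62, -120) - 36476/37676 = (14299 - 1*1393)/((-88*(-120))) - 36476/37676 = (14299 - 1393)/10560 - 36476*1/37676 = 12906*(1/10560) - 9119/9419 = 2151/1760 - 9119/9419 = 4210829/16577440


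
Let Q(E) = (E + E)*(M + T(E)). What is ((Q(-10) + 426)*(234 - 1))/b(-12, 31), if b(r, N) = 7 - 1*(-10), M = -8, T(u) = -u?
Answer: 89938/17 ≈ 5290.5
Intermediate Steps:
b(r, N) = 17 (b(r, N) = 7 + 10 = 17)
Q(E) = 2*E*(-8 - E) (Q(E) = (E + E)*(-8 - E) = (2*E)*(-8 - E) = 2*E*(-8 - E))
((Q(-10) + 426)*(234 - 1))/b(-12, 31) = ((-2*(-10)*(8 - 10) + 426)*(234 - 1))/17 = ((-2*(-10)*(-2) + 426)*233)*(1/17) = ((-40 + 426)*233)*(1/17) = (386*233)*(1/17) = 89938*(1/17) = 89938/17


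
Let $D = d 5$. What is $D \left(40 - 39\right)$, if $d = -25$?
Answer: $-125$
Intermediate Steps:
$D = -125$ ($D = \left(-25\right) 5 = -125$)
$D \left(40 - 39\right) = - 125 \left(40 - 39\right) = \left(-125\right) 1 = -125$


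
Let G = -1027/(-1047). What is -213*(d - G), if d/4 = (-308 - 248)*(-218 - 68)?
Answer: -47283016651/349 ≈ -1.3548e+8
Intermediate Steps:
G = 1027/1047 (G = -1027*(-1/1047) = 1027/1047 ≈ 0.98090)
d = 636064 (d = 4*((-308 - 248)*(-218 - 68)) = 4*(-556*(-286)) = 4*159016 = 636064)
-213*(d - G) = -213*(636064 - 1*1027/1047) = -213*(636064 - 1027/1047) = -213*665957981/1047 = -47283016651/349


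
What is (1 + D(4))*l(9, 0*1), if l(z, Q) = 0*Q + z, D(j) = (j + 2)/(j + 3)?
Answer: 117/7 ≈ 16.714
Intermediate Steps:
D(j) = (2 + j)/(3 + j)
l(z, Q) = z (l(z, Q) = 0 + z = z)
(1 + D(4))*l(9, 0*1) = (1 + (2 + 4)/(3 + 4))*9 = (1 + 6/7)*9 = (13/7)*9 = 117/7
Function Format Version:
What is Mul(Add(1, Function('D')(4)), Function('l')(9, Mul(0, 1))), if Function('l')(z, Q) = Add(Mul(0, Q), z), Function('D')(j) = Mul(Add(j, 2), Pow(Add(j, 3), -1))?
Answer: Rational(117, 7) ≈ 16.714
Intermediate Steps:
Function('D')(j) = Mul(Pow(Add(3, j), -1), Add(2, j)) (Function('D')(j) = Mul(Add(2, j), Pow(Add(3, j), -1)) = Mul(Pow(Add(3, j), -1), Add(2, j)))
Function('l')(z, Q) = z (Function('l')(z, Q) = Add(0, z) = z)
Mul(Add(1, Function('D')(4)), Function('l')(9, Mul(0, 1))) = Mul(Add(1, Mul(Pow(Add(3, 4), -1), Add(2, 4))), 9) = Mul(Add(1, Mul(Pow(7, -1), 6)), 9) = Mul(Add(1, Mul(Rational(1, 7), 6)), 9) = Mul(Add(1, Rational(6, 7)), 9) = Mul(Rational(13, 7), 9) = Rational(117, 7)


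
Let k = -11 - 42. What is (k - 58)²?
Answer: 12321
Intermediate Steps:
k = -53
(k - 58)² = (-53 - 58)² = (-111)² = 12321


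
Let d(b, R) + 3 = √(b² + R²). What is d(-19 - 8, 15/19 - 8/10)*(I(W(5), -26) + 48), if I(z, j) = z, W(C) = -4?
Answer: -132 + 44*√6579226/95 ≈ 1056.0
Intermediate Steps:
d(b, R) = -3 + √(R² + b²) (d(b, R) = -3 + √(b² + R²) = -3 + √(R² + b²))
d(-19 - 8, 15/19 - 8/10)*(I(W(5), -26) + 48) = (-3 + √((15/19 - 8/10)² + (-19 - 8)²))*(-4 + 48) = (-3 + √((15*(1/19) - 8*⅒)² + (-27)²))*44 = (-3 + √((15/19 - ⅘)² + 729))*44 = (-3 + √((-1/95)² + 729))*44 = (-3 + √(1/9025 + 729))*44 = (-3 + √(6579226/9025))*44 = (-3 + √6579226/95)*44 = -132 + 44*√6579226/95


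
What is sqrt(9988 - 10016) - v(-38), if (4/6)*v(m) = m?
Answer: 57 + 2*I*sqrt(7) ≈ 57.0 + 5.2915*I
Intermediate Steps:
v(m) = 3*m/2
sqrt(9988 - 10016) - v(-38) = sqrt(9988 - 10016) - 3*(-38)/2 = sqrt(-28) - 1*(-57) = 2*I*sqrt(7) + 57 = 57 + 2*I*sqrt(7)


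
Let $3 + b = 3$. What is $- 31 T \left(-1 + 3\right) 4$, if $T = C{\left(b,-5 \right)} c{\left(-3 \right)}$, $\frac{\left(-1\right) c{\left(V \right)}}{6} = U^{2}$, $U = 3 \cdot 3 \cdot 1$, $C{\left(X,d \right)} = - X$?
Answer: $0$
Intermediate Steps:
$b = 0$ ($b = -3 + 3 = 0$)
$U = 9$ ($U = 9 \cdot 1 = 9$)
$c{\left(V \right)} = -486$ ($c{\left(V \right)} = - 6 \cdot 9^{2} = \left(-6\right) 81 = -486$)
$T = 0$ ($T = \left(-1\right) 0 \left(-486\right) = 0 \left(-486\right) = 0$)
$- 31 T \left(-1 + 3\right) 4 = \left(-31\right) 0 \left(-1 + 3\right) 4 = 0 \cdot 2 \cdot 4 = 0 \cdot 8 = 0$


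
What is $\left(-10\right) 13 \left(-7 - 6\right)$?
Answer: $1690$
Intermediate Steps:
$\left(-10\right) 13 \left(-7 - 6\right) = \left(-130\right) \left(-13\right) = 1690$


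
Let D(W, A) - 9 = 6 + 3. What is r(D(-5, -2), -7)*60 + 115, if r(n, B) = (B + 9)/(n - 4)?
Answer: 865/7 ≈ 123.57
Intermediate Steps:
D(W, A) = 18 (D(W, A) = 9 + (6 + 3) = 9 + 9 = 18)
r(n, B) = (9 + B)/(-4 + n)
r(D(-5, -2), -7)*60 + 115 = ((9 - 7)/(-4 + 18))*60 + 115 = (2/14)*60 + 115 = ((1/14)*2)*60 + 115 = (1/7)*60 + 115 = 60/7 + 115 = 865/7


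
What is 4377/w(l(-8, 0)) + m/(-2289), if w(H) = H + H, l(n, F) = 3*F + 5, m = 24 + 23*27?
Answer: 3337501/7630 ≈ 437.42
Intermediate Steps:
m = 645 (m = 24 + 621 = 645)
l(n, F) = 5 + 3*F
w(H) = 2*H
4377/w(l(-8, 0)) + m/(-2289) = 4377/((2*(5 + 3*0))) + 645/(-2289) = 4377/((2*(5 + 0))) + 645*(-1/2289) = 4377/((2*5)) - 215/763 = 4377/10 - 215/763 = 3337501/7630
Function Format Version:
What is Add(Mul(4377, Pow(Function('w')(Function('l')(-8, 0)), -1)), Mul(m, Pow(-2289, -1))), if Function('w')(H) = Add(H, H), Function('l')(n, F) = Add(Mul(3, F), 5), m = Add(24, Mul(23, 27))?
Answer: Rational(3337501, 7630) ≈ 437.42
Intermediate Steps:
m = 645 (m = Add(24, 621) = 645)
Function('l')(n, F) = Add(5, Mul(3, F))
Function('w')(H) = Mul(2, H)
Add(Mul(4377, Pow(Function('w')(Function('l')(-8, 0)), -1)), Mul(m, Pow(-2289, -1))) = Add(Mul(4377, Pow(Mul(2, Add(5, Mul(3, 0))), -1)), Mul(645, Pow(-2289, -1))) = Add(Mul(4377, Pow(Mul(2, Add(5, 0)), -1)), Mul(645, Rational(-1, 2289))) = Add(Mul(4377, Pow(Mul(2, 5), -1)), Rational(-215, 763)) = Add(Mul(4377, Pow(10, -1)), Rational(-215, 763)) = Add(Mul(4377, Rational(1, 10)), Rational(-215, 763)) = Add(Rational(4377, 10), Rational(-215, 763)) = Rational(3337501, 7630)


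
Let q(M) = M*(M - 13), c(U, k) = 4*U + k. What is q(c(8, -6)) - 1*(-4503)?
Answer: 4841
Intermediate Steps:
c(U, k) = k + 4*U
q(M) = M*(-13 + M)
q(c(8, -6)) - 1*(-4503) = (-6 + 4*8)*(-13 + (-6 + 4*8)) - 1*(-4503) = (-6 + 32)*(-13 + (-6 + 32)) + 4503 = 26*(-13 + 26) + 4503 = 26*13 + 4503 = 338 + 4503 = 4841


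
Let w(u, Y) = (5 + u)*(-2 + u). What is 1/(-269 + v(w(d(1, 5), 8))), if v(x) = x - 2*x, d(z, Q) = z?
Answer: -1/263 ≈ -0.0038023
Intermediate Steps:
w(u, Y) = (-2 + u)*(5 + u)
v(x) = -x
1/(-269 + v(w(d(1, 5), 8))) = 1/(-269 - (-10 + 1**2 + 3*1)) = 1/(-269 - (-10 + 1 + 3)) = 1/(-269 - 1*(-6)) = 1/(-269 + 6) = 1/(-263) = -1/263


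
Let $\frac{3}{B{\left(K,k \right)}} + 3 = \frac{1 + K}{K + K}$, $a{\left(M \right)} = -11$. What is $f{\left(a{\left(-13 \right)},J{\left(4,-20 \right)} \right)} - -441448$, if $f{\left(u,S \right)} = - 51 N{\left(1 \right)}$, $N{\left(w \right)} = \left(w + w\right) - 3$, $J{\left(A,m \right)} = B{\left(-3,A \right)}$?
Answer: $441499$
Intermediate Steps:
$B{\left(K,k \right)} = \frac{3}{-3 + \frac{1 + K}{2 K}}$ ($B{\left(K,k \right)} = \frac{3}{-3 + \frac{1 + K}{K + K}} = \frac{3}{-3 + \frac{1 + K}{2 K}}$)
$J{\left(A,m \right)} = - \frac{9}{8}$ ($J{\left(A,m \right)} = \left(-6\right) \left(-3\right) \frac{1}{-1 + 5 \left(-3\right)} = \left(-6\right) \left(-3\right) \frac{1}{-1 - 15} = \left(-6\right) \left(-3\right) \frac{1}{-16} = \left(-6\right) \left(-3\right) \left(- \frac{1}{16}\right) = - \frac{9}{8}$)
$N{\left(w \right)} = -3 + 2 w$ ($N{\left(w \right)} = 2 w - 3 = -3 + 2 w$)
$f{\left(u,S \right)} = 51$ ($f{\left(u,S \right)} = - 51 \left(-3 + 2 \cdot 1\right) = - 51 \left(-3 + 2\right) = \left(-51\right) \left(-1\right) = 51$)
$f{\left(a{\left(-13 \right)},J{\left(4,-20 \right)} \right)} - -441448 = 51 - -441448 = 51 + 441448 = 441499$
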